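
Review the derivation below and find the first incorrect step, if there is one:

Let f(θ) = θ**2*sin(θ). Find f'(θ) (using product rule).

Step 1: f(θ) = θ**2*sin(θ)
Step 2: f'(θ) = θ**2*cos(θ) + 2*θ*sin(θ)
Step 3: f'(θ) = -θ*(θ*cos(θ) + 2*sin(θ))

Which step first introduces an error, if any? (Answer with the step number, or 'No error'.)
Step 3

Step 3 is incorrect due to a sign flip.
The step shows: -θ*(θ*cos(θ) + 2*sin(θ))
The correct value should be: θ*(θ*cos(θ) + 2*sin(θ))

Explanation: The sign of the whole expression was flipped: the term θ*(θ*cos(θ) + 2*sin(θ)) was incorrectly written as -θ*(θ*cos(θ) + 2*sin(θ))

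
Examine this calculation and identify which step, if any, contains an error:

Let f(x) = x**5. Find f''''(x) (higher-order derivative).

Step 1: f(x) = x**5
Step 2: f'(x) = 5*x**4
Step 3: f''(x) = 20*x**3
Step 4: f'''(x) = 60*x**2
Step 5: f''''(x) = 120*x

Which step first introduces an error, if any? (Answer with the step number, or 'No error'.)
No error

All steps in this derivation are correct.
The final answer f''''(x) = 120*x is valid.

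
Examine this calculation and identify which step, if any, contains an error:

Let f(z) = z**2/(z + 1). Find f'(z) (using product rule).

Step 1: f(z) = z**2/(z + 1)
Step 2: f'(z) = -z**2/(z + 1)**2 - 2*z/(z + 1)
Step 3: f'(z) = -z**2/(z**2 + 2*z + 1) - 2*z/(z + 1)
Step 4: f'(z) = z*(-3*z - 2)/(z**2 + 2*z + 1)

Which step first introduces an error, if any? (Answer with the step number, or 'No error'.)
Step 2

Step 2 is incorrect due to a sign flip.
The step shows: -z**2/(z + 1)**2 - 2*z/(z + 1)
The correct value should be: -z**2/(z + 1)**2 + 2*z/(z + 1)

Explanation: The sign of one term was flipped: the term 2*z/(z + 1) was incorrectly written as -2*z/(z + 1)
The later steps are derived from this incorrect expression, so the error originates in Step 2.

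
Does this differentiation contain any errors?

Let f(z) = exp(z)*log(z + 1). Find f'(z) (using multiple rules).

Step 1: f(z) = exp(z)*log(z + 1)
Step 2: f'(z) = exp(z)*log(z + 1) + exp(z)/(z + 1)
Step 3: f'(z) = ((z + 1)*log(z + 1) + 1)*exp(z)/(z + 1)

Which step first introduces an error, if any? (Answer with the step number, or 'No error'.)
No error

All steps in this derivation are correct.
The final answer f'(z) = ((z + 1)*log(z + 1) + 1)*exp(z)/(z + 1) is valid.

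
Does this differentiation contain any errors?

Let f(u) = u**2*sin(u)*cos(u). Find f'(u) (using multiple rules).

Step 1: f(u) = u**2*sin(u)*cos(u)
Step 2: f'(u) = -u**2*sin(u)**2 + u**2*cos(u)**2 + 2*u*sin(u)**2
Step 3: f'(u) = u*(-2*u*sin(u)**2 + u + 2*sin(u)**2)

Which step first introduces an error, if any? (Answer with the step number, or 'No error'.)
Step 2

Step 2 is incorrect due to a wrong trig function.
The step shows: -u**2*sin(u)**2 + u**2*cos(u)**2 + 2*u*sin(u)**2
The correct value should be: -u**2*sin(u)**2 + u**2*cos(u)**2 + 2*u*sin(u)*cos(u)

Explanation: cos(u) was incorrectly written as sin(u): the term 2*u*sin(u)*cos(u) was incorrectly written as 2*u*sin(u)**2
The later steps are derived from this incorrect expression, so the error originates in Step 2.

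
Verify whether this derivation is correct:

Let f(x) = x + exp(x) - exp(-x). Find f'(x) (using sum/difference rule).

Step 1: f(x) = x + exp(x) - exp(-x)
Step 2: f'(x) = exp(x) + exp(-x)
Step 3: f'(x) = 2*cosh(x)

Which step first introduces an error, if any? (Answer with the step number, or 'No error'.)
Step 2

Step 2 is incorrect due to a dropped term.
The step shows: exp(x) + exp(-x)
The correct value should be: exp(x) + 1 + exp(-x)

Explanation: A term was dropped: the term 1 was incorrectly omitted
The later steps are derived from this incorrect expression, so the error originates in Step 2.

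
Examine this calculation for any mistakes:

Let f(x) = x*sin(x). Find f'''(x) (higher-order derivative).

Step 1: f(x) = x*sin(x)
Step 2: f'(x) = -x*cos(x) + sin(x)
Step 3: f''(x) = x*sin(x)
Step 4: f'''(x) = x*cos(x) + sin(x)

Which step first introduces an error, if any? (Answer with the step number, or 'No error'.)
Step 2

Step 2 is incorrect due to a sign flip.
The step shows: -x*cos(x) + sin(x)
The correct value should be: x*cos(x) + sin(x)

Explanation: The sign of one term was flipped: the term x*cos(x) was incorrectly written as -x*cos(x)
The later steps are derived from this incorrect expression, so the error originates in Step 2.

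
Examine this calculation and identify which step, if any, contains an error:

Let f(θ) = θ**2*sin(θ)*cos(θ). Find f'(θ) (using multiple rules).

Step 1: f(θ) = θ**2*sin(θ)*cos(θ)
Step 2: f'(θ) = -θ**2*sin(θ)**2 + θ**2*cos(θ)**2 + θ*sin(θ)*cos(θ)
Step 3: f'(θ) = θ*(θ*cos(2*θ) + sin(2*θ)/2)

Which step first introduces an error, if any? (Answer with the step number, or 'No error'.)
Step 2

Step 2 is incorrect due to a wrong coefficient.
The step shows: -θ**2*sin(θ)**2 + θ**2*cos(θ)**2 + θ*sin(θ)*cos(θ)
The correct value should be: -θ**2*sin(θ)**2 + θ**2*cos(θ)**2 + 2*θ*sin(θ)*cos(θ)

Explanation: The coefficient 2 was incorrectly written as 1: the term 2*θ*sin(θ)*cos(θ) was incorrectly written as θ*sin(θ)*cos(θ)
The later steps are derived from this incorrect expression, so the error originates in Step 2.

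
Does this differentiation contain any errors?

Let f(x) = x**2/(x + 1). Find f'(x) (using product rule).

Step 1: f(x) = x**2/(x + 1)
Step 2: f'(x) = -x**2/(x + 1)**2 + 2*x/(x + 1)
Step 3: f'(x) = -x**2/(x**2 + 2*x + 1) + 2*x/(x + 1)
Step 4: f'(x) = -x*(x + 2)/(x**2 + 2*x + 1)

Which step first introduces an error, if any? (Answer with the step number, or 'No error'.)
Step 4

Step 4 is incorrect due to a sign flip.
The step shows: -x*(x + 2)/(x**2 + 2*x + 1)
The correct value should be: x*(x + 2)/(x**2 + 2*x + 1)

Explanation: The sign of the whole expression was flipped: the term x*(x + 2)/(x**2 + 2*x + 1) was incorrectly written as -x*(x + 2)/(x**2 + 2*x + 1)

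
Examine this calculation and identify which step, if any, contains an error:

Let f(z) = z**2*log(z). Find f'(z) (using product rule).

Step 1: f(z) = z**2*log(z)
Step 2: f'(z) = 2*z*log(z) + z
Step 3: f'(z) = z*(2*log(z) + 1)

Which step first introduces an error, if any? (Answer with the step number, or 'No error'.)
No error

All steps in this derivation are correct.
The final answer f'(z) = z*(2*log(z) + 1) is valid.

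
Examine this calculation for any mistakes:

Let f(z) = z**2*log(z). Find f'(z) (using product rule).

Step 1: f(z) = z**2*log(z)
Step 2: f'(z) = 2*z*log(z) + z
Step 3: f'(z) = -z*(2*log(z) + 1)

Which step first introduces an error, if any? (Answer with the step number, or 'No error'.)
Step 3

Step 3 is incorrect due to a sign flip.
The step shows: -z*(2*log(z) + 1)
The correct value should be: z*(2*log(z) + 1)

Explanation: The sign of the whole expression was flipped: the term z*(2*log(z) + 1) was incorrectly written as -z*(2*log(z) + 1)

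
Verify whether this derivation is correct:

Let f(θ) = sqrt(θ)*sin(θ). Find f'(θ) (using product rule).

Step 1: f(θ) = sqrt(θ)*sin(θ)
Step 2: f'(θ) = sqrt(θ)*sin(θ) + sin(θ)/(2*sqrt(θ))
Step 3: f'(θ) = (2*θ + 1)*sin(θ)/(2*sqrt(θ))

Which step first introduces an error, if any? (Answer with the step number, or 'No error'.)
Step 2

Step 2 is incorrect due to a wrong trig function.
The step shows: sqrt(θ)*sin(θ) + sin(θ)/(2*sqrt(θ))
The correct value should be: sqrt(θ)*cos(θ) + sin(θ)/(2*sqrt(θ))

Explanation: cos(θ) was incorrectly written as sin(θ): the term sqrt(θ)*cos(θ) was incorrectly written as sqrt(θ)*sin(θ)
The later steps are derived from this incorrect expression, so the error originates in Step 2.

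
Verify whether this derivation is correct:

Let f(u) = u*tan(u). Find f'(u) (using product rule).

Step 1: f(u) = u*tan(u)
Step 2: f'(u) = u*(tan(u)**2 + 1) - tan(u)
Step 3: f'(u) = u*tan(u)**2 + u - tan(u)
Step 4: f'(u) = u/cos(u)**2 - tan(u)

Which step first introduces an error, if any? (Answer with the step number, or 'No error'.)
Step 2

Step 2 is incorrect due to a sign flip.
The step shows: u*(tan(u)**2 + 1) - tan(u)
The correct value should be: u*(tan(u)**2 + 1) + tan(u)

Explanation: The sign of one term was flipped: the term tan(u) was incorrectly written as -tan(u)
The later steps are derived from this incorrect expression, so the error originates in Step 2.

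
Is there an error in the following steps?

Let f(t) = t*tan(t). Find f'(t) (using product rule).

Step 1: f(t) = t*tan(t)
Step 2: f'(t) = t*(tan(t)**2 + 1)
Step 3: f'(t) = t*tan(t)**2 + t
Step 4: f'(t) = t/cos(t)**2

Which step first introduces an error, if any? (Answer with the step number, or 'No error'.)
Step 2

Step 2 is incorrect due to a dropped term.
The step shows: t*(tan(t)**2 + 1)
The correct value should be: t*(tan(t)**2 + 1) + tan(t)

Explanation: A term was dropped: the term tan(t) was incorrectly omitted
The later steps are derived from this incorrect expression, so the error originates in Step 2.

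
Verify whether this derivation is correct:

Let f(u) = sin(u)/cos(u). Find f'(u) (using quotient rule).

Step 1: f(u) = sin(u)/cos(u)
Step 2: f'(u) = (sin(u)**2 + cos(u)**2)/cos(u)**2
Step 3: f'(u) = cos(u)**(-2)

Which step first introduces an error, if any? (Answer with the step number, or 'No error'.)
No error

All steps in this derivation are correct.
The final answer f'(u) = cos(u)**(-2) is valid.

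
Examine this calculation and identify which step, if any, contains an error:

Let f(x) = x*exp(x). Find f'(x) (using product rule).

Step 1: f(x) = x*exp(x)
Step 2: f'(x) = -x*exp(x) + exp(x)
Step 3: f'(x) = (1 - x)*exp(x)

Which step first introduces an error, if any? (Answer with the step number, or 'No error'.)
Step 2

Step 2 is incorrect due to a sign flip.
The step shows: -x*exp(x) + exp(x)
The correct value should be: x*exp(x) + exp(x)

Explanation: The sign of one term was flipped: the term x*exp(x) was incorrectly written as -x*exp(x)
The later steps are derived from this incorrect expression, so the error originates in Step 2.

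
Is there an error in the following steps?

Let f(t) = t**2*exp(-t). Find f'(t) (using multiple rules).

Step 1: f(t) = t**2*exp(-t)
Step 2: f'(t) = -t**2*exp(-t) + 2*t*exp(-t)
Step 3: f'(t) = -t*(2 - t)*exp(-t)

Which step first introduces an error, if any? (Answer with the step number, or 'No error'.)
Step 3

Step 3 is incorrect due to a sign flip.
The step shows: -t*(2 - t)*exp(-t)
The correct value should be: t*(2 - t)*exp(-t)

Explanation: The sign of the whole expression was flipped: the term t*(2 - t)*exp(-t) was incorrectly written as -t*(2 - t)*exp(-t)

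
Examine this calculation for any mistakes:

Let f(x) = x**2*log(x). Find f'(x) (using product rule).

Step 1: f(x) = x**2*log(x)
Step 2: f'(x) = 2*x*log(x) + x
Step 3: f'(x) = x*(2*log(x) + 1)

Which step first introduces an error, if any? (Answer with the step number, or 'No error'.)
No error

All steps in this derivation are correct.
The final answer f'(x) = x*(2*log(x) + 1) is valid.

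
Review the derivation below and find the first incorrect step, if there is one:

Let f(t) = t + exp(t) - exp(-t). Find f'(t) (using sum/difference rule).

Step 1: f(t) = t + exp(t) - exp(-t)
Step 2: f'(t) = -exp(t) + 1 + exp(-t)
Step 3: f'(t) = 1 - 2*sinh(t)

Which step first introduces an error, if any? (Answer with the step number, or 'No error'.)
Step 2

Step 2 is incorrect due to a sign flip.
The step shows: -exp(t) + 1 + exp(-t)
The correct value should be: exp(t) + 1 + exp(-t)

Explanation: The sign of one term was flipped: the term exp(t) was incorrectly written as -exp(t)
The later steps are derived from this incorrect expression, so the error originates in Step 2.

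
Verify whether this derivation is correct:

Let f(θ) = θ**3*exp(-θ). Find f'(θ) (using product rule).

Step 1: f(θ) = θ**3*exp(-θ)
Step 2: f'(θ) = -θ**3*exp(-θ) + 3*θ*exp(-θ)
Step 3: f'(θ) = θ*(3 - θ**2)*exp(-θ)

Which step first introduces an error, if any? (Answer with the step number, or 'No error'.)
Step 2

Step 2 is incorrect due to a wrong exponent.
The step shows: -θ**3*exp(-θ) + 3*θ*exp(-θ)
The correct value should be: -θ**3*exp(-θ) + 3*θ**2*exp(-θ)

Explanation: The exponent 2 on θ was incorrectly written as 1: the term 3*θ**2*exp(-θ) was incorrectly written as 3*θ*exp(-θ)
The later steps are derived from this incorrect expression, so the error originates in Step 2.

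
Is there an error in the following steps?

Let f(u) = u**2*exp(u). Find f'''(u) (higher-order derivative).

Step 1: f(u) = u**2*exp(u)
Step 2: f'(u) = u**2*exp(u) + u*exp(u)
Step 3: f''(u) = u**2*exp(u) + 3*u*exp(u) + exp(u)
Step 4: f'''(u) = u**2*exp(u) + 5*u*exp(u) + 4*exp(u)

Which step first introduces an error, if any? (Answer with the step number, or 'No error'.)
Step 2

Step 2 is incorrect due to a wrong coefficient.
The step shows: u**2*exp(u) + u*exp(u)
The correct value should be: u**2*exp(u) + 2*u*exp(u)

Explanation: The coefficient 2 was incorrectly written as 1: the term 2*u*exp(u) was incorrectly written as u*exp(u)
The later steps are derived from this incorrect expression, so the error originates in Step 2.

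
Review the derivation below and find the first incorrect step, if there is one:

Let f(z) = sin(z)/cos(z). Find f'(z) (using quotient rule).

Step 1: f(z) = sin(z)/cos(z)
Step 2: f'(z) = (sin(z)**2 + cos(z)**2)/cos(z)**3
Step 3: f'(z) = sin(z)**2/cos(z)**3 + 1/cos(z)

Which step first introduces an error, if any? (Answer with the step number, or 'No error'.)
Step 2

Step 2 is incorrect due to a wrong exponent.
The step shows: (sin(z)**2 + cos(z)**2)/cos(z)**3
The correct value should be: (sin(z)**2 + cos(z)**2)/cos(z)**2

Explanation: The exponent -2 on cos(z) was incorrectly written as -3: the term (sin(z)**2 + cos(z)**2)/cos(z)**2 was incorrectly written as (sin(z)**2 + cos(z)**2)/cos(z)**3
The later steps are derived from this incorrect expression, so the error originates in Step 2.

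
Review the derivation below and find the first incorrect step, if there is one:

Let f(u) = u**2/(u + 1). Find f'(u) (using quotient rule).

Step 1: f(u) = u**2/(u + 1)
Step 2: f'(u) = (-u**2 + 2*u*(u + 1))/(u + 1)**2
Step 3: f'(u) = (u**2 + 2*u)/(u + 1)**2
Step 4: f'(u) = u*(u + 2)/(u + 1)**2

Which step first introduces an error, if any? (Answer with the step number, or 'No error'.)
No error

All steps in this derivation are correct.
The final answer f'(u) = u*(u + 2)/(u + 1)**2 is valid.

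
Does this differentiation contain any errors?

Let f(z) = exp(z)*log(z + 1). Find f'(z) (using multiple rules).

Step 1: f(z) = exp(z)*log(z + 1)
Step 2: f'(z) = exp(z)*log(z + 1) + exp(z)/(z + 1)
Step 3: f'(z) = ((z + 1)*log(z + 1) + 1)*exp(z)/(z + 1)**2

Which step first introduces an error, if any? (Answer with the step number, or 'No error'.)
Step 3

Step 3 is incorrect due to a wrong exponent.
The step shows: ((z + 1)*log(z + 1) + 1)*exp(z)/(z + 1)**2
The correct value should be: ((z + 1)*log(z + 1) + 1)*exp(z)/(z + 1)

Explanation: The exponent -1 on z + 1 was incorrectly written as -2: the term ((z + 1)*log(z + 1) + 1)*exp(z)/(z + 1) was incorrectly written as ((z + 1)*log(z + 1) + 1)*exp(z)/(z + 1)**2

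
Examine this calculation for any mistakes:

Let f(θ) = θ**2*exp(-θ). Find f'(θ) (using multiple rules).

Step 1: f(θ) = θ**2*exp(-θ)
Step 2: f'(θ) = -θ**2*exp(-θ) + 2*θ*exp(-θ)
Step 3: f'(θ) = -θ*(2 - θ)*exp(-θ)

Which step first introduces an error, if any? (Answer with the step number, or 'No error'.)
Step 3

Step 3 is incorrect due to a sign flip.
The step shows: -θ*(2 - θ)*exp(-θ)
The correct value should be: θ*(2 - θ)*exp(-θ)

Explanation: The sign of the whole expression was flipped: the term θ*(2 - θ)*exp(-θ) was incorrectly written as -θ*(2 - θ)*exp(-θ)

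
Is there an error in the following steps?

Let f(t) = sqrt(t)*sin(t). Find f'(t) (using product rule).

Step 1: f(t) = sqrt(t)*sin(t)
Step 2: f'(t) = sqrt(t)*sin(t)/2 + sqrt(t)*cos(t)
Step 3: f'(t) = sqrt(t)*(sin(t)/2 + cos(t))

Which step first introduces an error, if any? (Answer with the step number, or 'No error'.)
Step 2

Step 2 is incorrect due to a wrong exponent.
The step shows: sqrt(t)*sin(t)/2 + sqrt(t)*cos(t)
The correct value should be: sqrt(t)*cos(t) + sin(t)/(2*sqrt(t))

Explanation: The exponent -1/2 on t was incorrectly written as 1/2: the term sin(t)/(2*sqrt(t)) was incorrectly written as sqrt(t)*sin(t)/2
The later steps are derived from this incorrect expression, so the error originates in Step 2.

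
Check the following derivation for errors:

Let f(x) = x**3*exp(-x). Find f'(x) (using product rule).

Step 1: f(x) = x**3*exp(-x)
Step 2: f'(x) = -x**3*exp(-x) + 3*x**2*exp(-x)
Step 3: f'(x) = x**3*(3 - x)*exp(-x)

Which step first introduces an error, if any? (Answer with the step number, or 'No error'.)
Step 3

Step 3 is incorrect due to a wrong exponent.
The step shows: x**3*(3 - x)*exp(-x)
The correct value should be: x**2*(3 - x)*exp(-x)

Explanation: The exponent 2 on x was incorrectly written as 3: the term x**2*(3 - x)*exp(-x) was incorrectly written as x**3*(3 - x)*exp(-x)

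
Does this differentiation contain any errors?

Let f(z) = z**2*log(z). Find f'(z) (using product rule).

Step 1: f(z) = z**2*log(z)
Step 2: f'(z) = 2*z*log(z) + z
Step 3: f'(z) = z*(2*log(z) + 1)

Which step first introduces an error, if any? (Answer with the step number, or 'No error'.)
No error

All steps in this derivation are correct.
The final answer f'(z) = z*(2*log(z) + 1) is valid.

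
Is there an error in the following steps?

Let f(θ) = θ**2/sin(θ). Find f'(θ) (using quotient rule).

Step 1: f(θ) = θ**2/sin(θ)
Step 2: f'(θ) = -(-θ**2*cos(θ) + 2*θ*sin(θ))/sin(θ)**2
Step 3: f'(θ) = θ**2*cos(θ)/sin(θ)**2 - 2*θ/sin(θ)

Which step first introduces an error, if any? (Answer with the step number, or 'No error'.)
Step 2

Step 2 is incorrect due to a sign flip.
The step shows: -(-θ**2*cos(θ) + 2*θ*sin(θ))/sin(θ)**2
The correct value should be: (-θ**2*cos(θ) + 2*θ*sin(θ))/sin(θ)**2

Explanation: The sign of the whole expression was flipped: the term (-θ**2*cos(θ) + 2*θ*sin(θ))/sin(θ)**2 was incorrectly written as -(-θ**2*cos(θ) + 2*θ*sin(θ))/sin(θ)**2
The later steps are derived from this incorrect expression, so the error originates in Step 2.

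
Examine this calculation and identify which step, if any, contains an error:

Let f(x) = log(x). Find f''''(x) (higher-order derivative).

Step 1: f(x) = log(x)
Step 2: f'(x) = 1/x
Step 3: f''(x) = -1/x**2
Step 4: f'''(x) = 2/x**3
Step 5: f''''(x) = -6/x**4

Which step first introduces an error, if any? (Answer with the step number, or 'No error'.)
No error

All steps in this derivation are correct.
The final answer f''''(x) = -6/x**4 is valid.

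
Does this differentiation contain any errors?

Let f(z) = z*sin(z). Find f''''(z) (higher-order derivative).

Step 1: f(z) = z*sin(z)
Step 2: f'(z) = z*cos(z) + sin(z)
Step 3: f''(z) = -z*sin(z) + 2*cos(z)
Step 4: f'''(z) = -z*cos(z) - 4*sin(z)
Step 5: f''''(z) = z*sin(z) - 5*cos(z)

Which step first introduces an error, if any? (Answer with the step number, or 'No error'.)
Step 4

Step 4 is incorrect due to a wrong coefficient.
The step shows: -z*cos(z) - 4*sin(z)
The correct value should be: -z*cos(z) - 3*sin(z)

Explanation: The coefficient -3 was incorrectly written as -4: the term -3*sin(z) was incorrectly written as -4*sin(z)
The later steps are derived from this incorrect expression, so the error originates in Step 4.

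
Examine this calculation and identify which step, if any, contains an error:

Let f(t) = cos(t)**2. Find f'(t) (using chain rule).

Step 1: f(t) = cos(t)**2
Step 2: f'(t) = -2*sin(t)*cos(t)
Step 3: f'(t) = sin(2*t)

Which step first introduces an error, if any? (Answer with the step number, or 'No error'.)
Step 3

Step 3 is incorrect due to a sign flip.
The step shows: sin(2*t)
The correct value should be: -sin(2*t)

Explanation: The sign of the whole expression was flipped: the term -sin(2*t) was incorrectly written as sin(2*t)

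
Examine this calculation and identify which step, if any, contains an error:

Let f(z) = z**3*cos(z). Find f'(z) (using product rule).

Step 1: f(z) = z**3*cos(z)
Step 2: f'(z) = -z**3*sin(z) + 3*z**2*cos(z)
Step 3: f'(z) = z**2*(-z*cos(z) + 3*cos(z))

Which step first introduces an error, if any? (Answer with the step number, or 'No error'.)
Step 3

Step 3 is incorrect due to a wrong trig function.
The step shows: z**2*(-z*cos(z) + 3*cos(z))
The correct value should be: z**2*(-z*sin(z) + 3*cos(z))

Explanation: sin(z) was incorrectly written as cos(z): the term z**2*(-z*sin(z) + 3*cos(z)) was incorrectly written as z**2*(-z*cos(z) + 3*cos(z))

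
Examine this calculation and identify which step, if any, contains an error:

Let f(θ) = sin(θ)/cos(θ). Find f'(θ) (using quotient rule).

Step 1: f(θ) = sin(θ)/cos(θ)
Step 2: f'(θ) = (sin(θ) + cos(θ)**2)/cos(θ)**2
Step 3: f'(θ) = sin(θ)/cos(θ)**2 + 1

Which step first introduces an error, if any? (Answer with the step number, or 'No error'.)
Step 2

Step 2 is incorrect due to a wrong exponent.
The step shows: (sin(θ) + cos(θ)**2)/cos(θ)**2
The correct value should be: (sin(θ)**2 + cos(θ)**2)/cos(θ)**2

Explanation: The exponent 2 on sin(θ) was incorrectly written as 1: the term (sin(θ)**2 + cos(θ)**2)/cos(θ)**2 was incorrectly written as (sin(θ) + cos(θ)**2)/cos(θ)**2
The later steps are derived from this incorrect expression, so the error originates in Step 2.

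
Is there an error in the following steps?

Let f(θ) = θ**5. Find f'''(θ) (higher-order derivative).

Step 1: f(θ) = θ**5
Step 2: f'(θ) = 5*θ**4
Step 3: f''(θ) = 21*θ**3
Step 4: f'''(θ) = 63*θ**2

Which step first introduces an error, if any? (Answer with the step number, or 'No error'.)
Step 3

Step 3 is incorrect due to a wrong coefficient.
The step shows: 21*θ**3
The correct value should be: 20*θ**3

Explanation: The coefficient 20 was incorrectly written as 21: the term 20*θ**3 was incorrectly written as 21*θ**3
The later steps are derived from this incorrect expression, so the error originates in Step 3.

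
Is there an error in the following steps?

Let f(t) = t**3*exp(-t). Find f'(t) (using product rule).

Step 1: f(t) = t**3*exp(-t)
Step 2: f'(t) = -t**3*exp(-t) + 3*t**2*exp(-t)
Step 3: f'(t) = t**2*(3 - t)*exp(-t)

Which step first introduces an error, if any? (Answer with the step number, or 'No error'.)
No error

All steps in this derivation are correct.
The final answer f'(t) = t**2*(3 - t)*exp(-t) is valid.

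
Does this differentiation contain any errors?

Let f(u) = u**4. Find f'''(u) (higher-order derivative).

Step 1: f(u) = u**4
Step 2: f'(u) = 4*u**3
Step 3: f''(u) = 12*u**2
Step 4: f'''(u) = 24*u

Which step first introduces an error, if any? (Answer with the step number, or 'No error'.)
No error

All steps in this derivation are correct.
The final answer f'''(u) = 24*u is valid.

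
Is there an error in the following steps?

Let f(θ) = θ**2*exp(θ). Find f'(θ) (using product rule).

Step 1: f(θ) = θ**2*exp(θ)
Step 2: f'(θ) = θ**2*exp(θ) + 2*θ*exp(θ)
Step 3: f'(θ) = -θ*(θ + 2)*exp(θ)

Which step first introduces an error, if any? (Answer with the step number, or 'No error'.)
Step 3

Step 3 is incorrect due to a sign flip.
The step shows: -θ*(θ + 2)*exp(θ)
The correct value should be: θ*(θ + 2)*exp(θ)

Explanation: The sign of the whole expression was flipped: the term θ*(θ + 2)*exp(θ) was incorrectly written as -θ*(θ + 2)*exp(θ)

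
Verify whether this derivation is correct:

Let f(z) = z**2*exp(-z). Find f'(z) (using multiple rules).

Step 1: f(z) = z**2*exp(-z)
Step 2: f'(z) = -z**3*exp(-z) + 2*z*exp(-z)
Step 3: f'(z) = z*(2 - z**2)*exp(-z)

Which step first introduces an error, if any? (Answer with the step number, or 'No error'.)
Step 2

Step 2 is incorrect due to a wrong exponent.
The step shows: -z**3*exp(-z) + 2*z*exp(-z)
The correct value should be: -z**2*exp(-z) + 2*z*exp(-z)

Explanation: The exponent 2 on z was incorrectly written as 3: the term -z**2*exp(-z) was incorrectly written as -z**3*exp(-z)
The later steps are derived from this incorrect expression, so the error originates in Step 2.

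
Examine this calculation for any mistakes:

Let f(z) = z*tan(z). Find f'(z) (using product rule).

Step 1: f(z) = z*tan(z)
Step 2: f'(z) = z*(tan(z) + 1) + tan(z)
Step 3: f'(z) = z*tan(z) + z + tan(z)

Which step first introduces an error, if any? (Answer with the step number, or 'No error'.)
Step 2

Step 2 is incorrect due to a wrong exponent.
The step shows: z*(tan(z) + 1) + tan(z)
The correct value should be: z*(tan(z)**2 + 1) + tan(z)

Explanation: The exponent 2 on tan(z) was incorrectly written as 1: the term z*(tan(z)**2 + 1) was incorrectly written as z*(tan(z) + 1)
The later steps are derived from this incorrect expression, so the error originates in Step 2.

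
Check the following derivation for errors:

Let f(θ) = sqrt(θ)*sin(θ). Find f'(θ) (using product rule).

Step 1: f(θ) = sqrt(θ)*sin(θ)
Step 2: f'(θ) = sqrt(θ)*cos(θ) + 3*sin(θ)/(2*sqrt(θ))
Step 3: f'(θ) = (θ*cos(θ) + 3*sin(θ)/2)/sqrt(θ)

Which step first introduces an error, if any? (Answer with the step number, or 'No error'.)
Step 2

Step 2 is incorrect due to a wrong coefficient.
The step shows: sqrt(θ)*cos(θ) + 3*sin(θ)/(2*sqrt(θ))
The correct value should be: sqrt(θ)*cos(θ) + sin(θ)/(2*sqrt(θ))

Explanation: The coefficient 1/2 was incorrectly written as 3/2: the term sin(θ)/(2*sqrt(θ)) was incorrectly written as 3*sin(θ)/(2*sqrt(θ))
The later steps are derived from this incorrect expression, so the error originates in Step 2.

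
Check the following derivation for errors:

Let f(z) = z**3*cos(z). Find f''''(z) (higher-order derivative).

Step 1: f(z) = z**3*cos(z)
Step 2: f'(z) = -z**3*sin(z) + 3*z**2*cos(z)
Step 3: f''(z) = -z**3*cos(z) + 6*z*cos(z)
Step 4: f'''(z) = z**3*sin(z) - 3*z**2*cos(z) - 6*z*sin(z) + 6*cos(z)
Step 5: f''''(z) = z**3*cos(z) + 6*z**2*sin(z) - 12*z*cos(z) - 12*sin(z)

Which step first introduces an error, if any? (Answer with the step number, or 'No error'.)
Step 3

Step 3 is incorrect due to a dropped term.
The step shows: -z**3*cos(z) + 6*z*cos(z)
The correct value should be: -z**3*cos(z) - 6*z**2*sin(z) + 6*z*cos(z)

Explanation: A term was dropped: the term -6*z**2*sin(z) was incorrectly omitted
The later steps are derived from this incorrect expression, so the error originates in Step 3.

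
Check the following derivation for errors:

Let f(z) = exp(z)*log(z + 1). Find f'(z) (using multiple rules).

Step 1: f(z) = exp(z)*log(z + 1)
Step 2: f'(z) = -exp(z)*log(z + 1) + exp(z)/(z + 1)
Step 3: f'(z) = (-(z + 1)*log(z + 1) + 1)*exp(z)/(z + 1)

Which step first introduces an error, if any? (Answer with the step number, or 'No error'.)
Step 2

Step 2 is incorrect due to a sign flip.
The step shows: -exp(z)*log(z + 1) + exp(z)/(z + 1)
The correct value should be: exp(z)*log(z + 1) + exp(z)/(z + 1)

Explanation: The sign of one term was flipped: the term exp(z)*log(z + 1) was incorrectly written as -exp(z)*log(z + 1)
The later steps are derived from this incorrect expression, so the error originates in Step 2.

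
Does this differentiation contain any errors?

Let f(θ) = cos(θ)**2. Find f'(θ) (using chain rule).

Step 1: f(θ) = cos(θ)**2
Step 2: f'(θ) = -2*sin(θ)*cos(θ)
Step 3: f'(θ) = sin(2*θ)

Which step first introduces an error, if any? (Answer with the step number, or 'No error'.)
Step 3

Step 3 is incorrect due to a sign flip.
The step shows: sin(2*θ)
The correct value should be: -sin(2*θ)

Explanation: The sign of the whole expression was flipped: the term -sin(2*θ) was incorrectly written as sin(2*θ)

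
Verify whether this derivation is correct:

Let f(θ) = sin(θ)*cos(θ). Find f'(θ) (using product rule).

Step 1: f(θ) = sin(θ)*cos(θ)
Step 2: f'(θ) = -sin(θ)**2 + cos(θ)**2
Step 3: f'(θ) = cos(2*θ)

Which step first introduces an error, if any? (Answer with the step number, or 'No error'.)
No error

All steps in this derivation are correct.
The final answer f'(θ) = cos(2*θ) is valid.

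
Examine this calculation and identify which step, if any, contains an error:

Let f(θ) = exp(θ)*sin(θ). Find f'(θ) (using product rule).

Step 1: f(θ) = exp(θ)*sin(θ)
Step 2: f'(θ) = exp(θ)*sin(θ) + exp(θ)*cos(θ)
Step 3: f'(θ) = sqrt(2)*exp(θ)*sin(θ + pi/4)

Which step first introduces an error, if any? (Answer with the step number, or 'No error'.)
No error

All steps in this derivation are correct.
The final answer f'(θ) = sqrt(2)*exp(θ)*sin(θ + pi/4) is valid.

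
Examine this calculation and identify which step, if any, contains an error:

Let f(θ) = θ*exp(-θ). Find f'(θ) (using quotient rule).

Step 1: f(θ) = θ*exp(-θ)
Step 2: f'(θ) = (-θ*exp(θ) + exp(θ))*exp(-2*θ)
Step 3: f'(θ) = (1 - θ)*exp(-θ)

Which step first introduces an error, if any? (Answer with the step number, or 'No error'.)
No error

All steps in this derivation are correct.
The final answer f'(θ) = (1 - θ)*exp(-θ) is valid.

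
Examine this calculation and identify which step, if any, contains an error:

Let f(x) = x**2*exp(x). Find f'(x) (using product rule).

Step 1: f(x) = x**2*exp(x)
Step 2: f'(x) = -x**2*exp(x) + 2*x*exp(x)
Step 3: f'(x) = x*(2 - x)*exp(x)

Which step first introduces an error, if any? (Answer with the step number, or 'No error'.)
Step 2

Step 2 is incorrect due to a sign flip.
The step shows: -x**2*exp(x) + 2*x*exp(x)
The correct value should be: x**2*exp(x) + 2*x*exp(x)

Explanation: The sign of one term was flipped: the term x**2*exp(x) was incorrectly written as -x**2*exp(x)
The later steps are derived from this incorrect expression, so the error originates in Step 2.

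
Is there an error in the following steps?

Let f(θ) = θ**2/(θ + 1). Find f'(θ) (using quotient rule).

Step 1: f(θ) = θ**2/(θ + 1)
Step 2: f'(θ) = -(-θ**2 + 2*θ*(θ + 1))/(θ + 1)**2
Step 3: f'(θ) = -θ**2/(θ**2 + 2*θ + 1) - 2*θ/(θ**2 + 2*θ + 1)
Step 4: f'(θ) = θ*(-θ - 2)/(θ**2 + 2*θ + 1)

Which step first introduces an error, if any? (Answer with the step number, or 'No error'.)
Step 2

Step 2 is incorrect due to a sign flip.
The step shows: -(-θ**2 + 2*θ*(θ + 1))/(θ + 1)**2
The correct value should be: (-θ**2 + 2*θ*(θ + 1))/(θ + 1)**2

Explanation: The sign of the whole expression was flipped: the term (-θ**2 + 2*θ*(θ + 1))/(θ + 1)**2 was incorrectly written as -(-θ**2 + 2*θ*(θ + 1))/(θ + 1)**2
The later steps are derived from this incorrect expression, so the error originates in Step 2.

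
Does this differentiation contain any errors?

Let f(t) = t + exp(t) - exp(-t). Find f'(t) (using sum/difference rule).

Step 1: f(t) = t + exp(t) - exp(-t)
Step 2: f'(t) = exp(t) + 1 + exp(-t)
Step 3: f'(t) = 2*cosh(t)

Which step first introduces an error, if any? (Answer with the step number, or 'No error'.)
Step 3

Step 3 is incorrect due to a dropped term.
The step shows: 2*cosh(t)
The correct value should be: 2*cosh(t) + 1

Explanation: A term was dropped: the term 1 was incorrectly omitted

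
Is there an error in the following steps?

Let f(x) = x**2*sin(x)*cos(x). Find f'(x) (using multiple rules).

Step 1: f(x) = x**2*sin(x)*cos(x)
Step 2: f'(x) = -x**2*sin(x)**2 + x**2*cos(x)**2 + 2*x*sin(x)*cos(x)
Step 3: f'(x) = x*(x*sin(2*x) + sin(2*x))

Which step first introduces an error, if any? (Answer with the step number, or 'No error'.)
Step 3

Step 3 is incorrect due to a wrong trig function.
The step shows: x*(x*sin(2*x) + sin(2*x))
The correct value should be: x*(x*cos(2*x) + sin(2*x))

Explanation: cos(2*x) was incorrectly written as sin(2*x): the term x*(x*cos(2*x) + sin(2*x)) was incorrectly written as x*(x*sin(2*x) + sin(2*x))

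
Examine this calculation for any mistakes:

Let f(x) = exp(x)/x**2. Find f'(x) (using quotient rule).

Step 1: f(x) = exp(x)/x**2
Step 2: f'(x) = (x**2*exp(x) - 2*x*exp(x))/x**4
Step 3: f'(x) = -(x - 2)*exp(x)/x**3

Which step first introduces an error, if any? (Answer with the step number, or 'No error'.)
Step 3

Step 3 is incorrect due to a sign flip.
The step shows: -(x - 2)*exp(x)/x**3
The correct value should be: (x - 2)*exp(x)/x**3

Explanation: The sign of the whole expression was flipped: the term (x - 2)*exp(x)/x**3 was incorrectly written as -(x - 2)*exp(x)/x**3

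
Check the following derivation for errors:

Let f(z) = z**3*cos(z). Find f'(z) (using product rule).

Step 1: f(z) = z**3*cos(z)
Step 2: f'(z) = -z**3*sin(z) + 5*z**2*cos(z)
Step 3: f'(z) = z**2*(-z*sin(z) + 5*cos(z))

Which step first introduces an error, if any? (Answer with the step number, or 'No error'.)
Step 2

Step 2 is incorrect due to a wrong coefficient.
The step shows: -z**3*sin(z) + 5*z**2*cos(z)
The correct value should be: -z**3*sin(z) + 3*z**2*cos(z)

Explanation: The coefficient 3 was incorrectly written as 5: the term 3*z**2*cos(z) was incorrectly written as 5*z**2*cos(z)
The later steps are derived from this incorrect expression, so the error originates in Step 2.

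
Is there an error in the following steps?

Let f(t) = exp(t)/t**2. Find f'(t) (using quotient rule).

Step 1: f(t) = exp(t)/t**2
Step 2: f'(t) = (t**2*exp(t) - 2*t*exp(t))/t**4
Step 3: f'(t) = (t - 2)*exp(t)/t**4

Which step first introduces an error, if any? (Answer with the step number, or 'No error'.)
Step 3

Step 3 is incorrect due to a wrong exponent.
The step shows: (t - 2)*exp(t)/t**4
The correct value should be: (t - 2)*exp(t)/t**3

Explanation: The exponent -3 on t was incorrectly written as -4: the term (t - 2)*exp(t)/t**3 was incorrectly written as (t - 2)*exp(t)/t**4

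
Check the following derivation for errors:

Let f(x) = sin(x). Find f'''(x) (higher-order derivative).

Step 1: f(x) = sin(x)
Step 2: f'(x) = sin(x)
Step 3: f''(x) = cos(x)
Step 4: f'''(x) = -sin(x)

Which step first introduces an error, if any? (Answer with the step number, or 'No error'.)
Step 2

Step 2 is incorrect due to a wrong trig function.
The step shows: sin(x)
The correct value should be: cos(x)

Explanation: cos(x) was incorrectly written as sin(x): the term cos(x) was incorrectly written as sin(x)
The later steps are derived from this incorrect expression, so the error originates in Step 2.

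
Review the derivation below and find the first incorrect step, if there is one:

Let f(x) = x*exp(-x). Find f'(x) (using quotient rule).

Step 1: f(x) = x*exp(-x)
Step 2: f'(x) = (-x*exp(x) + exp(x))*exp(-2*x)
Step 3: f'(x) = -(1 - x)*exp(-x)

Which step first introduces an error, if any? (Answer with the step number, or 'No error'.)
Step 3

Step 3 is incorrect due to a sign flip.
The step shows: -(1 - x)*exp(-x)
The correct value should be: (1 - x)*exp(-x)

Explanation: The sign of the whole expression was flipped: the term (1 - x)*exp(-x) was incorrectly written as -(1 - x)*exp(-x)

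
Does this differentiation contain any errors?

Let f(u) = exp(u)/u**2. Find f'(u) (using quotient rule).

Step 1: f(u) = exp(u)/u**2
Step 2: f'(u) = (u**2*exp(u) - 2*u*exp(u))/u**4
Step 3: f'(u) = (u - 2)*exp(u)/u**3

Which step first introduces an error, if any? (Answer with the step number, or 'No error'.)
No error

All steps in this derivation are correct.
The final answer f'(u) = (u - 2)*exp(u)/u**3 is valid.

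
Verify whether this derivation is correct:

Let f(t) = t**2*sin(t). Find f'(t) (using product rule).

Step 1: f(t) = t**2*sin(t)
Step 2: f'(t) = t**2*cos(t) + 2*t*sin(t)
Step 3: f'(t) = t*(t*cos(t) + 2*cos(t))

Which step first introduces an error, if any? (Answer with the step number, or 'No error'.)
Step 3

Step 3 is incorrect due to a wrong trig function.
The step shows: t*(t*cos(t) + 2*cos(t))
The correct value should be: t*(t*cos(t) + 2*sin(t))

Explanation: sin(t) was incorrectly written as cos(t): the term t*(t*cos(t) + 2*sin(t)) was incorrectly written as t*(t*cos(t) + 2*cos(t))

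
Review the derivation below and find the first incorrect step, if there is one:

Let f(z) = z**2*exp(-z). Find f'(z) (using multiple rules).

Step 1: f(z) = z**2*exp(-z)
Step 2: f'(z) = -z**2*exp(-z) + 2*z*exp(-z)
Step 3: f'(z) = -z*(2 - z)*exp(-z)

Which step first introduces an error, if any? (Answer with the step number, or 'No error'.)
Step 3

Step 3 is incorrect due to a sign flip.
The step shows: -z*(2 - z)*exp(-z)
The correct value should be: z*(2 - z)*exp(-z)

Explanation: The sign of the whole expression was flipped: the term z*(2 - z)*exp(-z) was incorrectly written as -z*(2 - z)*exp(-z)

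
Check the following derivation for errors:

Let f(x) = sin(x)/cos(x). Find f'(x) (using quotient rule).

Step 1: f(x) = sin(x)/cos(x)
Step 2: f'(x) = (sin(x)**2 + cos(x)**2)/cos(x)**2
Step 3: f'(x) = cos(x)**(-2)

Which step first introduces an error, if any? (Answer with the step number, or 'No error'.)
No error

All steps in this derivation are correct.
The final answer f'(x) = cos(x)**(-2) is valid.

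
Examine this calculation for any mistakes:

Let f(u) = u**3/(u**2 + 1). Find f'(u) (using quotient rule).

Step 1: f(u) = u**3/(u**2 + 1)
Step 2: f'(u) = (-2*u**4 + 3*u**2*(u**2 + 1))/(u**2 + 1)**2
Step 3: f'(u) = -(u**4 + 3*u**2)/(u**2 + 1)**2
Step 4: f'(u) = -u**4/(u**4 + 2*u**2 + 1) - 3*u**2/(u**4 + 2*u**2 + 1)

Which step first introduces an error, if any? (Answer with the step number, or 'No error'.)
Step 3

Step 3 is incorrect due to a sign flip.
The step shows: -(u**4 + 3*u**2)/(u**2 + 1)**2
The correct value should be: (u**4 + 3*u**2)/(u**2 + 1)**2

Explanation: The sign of the whole expression was flipped: the term (u**4 + 3*u**2)/(u**2 + 1)**2 was incorrectly written as -(u**4 + 3*u**2)/(u**2 + 1)**2
The later steps are derived from this incorrect expression, so the error originates in Step 3.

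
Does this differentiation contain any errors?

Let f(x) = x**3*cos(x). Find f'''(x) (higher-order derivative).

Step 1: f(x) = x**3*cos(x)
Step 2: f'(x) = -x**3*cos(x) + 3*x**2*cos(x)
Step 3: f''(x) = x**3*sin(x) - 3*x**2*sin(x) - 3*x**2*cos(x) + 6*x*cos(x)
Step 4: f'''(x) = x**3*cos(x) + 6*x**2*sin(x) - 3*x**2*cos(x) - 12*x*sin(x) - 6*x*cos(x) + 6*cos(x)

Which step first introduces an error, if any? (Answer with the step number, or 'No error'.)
Step 2

Step 2 is incorrect due to a wrong trig function.
The step shows: -x**3*cos(x) + 3*x**2*cos(x)
The correct value should be: -x**3*sin(x) + 3*x**2*cos(x)

Explanation: sin(x) was incorrectly written as cos(x): the term -x**3*sin(x) was incorrectly written as -x**3*cos(x)
The later steps are derived from this incorrect expression, so the error originates in Step 2.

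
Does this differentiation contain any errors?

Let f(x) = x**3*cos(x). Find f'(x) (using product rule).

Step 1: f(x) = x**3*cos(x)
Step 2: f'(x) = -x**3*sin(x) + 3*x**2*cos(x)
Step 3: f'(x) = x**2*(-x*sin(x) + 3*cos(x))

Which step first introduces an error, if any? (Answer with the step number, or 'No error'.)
No error

All steps in this derivation are correct.
The final answer f'(x) = x**2*(-x*sin(x) + 3*cos(x)) is valid.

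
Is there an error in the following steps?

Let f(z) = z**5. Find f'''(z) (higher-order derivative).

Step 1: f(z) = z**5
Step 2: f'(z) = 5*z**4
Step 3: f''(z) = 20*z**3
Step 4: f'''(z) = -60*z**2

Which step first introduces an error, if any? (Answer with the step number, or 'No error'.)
Step 4

Step 4 is incorrect due to a sign flip.
The step shows: -60*z**2
The correct value should be: 60*z**2

Explanation: The sign of the whole expression was flipped: the term 60*z**2 was incorrectly written as -60*z**2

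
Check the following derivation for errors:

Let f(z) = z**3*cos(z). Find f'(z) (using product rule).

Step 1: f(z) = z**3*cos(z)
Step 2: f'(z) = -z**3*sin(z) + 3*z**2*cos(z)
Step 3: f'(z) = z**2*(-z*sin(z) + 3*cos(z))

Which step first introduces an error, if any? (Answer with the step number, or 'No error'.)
No error

All steps in this derivation are correct.
The final answer f'(z) = z**2*(-z*sin(z) + 3*cos(z)) is valid.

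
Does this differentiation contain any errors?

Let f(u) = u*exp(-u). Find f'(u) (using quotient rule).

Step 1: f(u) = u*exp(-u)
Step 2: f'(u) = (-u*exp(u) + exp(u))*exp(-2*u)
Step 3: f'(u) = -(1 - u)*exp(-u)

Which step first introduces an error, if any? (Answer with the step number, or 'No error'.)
Step 3

Step 3 is incorrect due to a sign flip.
The step shows: -(1 - u)*exp(-u)
The correct value should be: (1 - u)*exp(-u)

Explanation: The sign of the whole expression was flipped: the term (1 - u)*exp(-u) was incorrectly written as -(1 - u)*exp(-u)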